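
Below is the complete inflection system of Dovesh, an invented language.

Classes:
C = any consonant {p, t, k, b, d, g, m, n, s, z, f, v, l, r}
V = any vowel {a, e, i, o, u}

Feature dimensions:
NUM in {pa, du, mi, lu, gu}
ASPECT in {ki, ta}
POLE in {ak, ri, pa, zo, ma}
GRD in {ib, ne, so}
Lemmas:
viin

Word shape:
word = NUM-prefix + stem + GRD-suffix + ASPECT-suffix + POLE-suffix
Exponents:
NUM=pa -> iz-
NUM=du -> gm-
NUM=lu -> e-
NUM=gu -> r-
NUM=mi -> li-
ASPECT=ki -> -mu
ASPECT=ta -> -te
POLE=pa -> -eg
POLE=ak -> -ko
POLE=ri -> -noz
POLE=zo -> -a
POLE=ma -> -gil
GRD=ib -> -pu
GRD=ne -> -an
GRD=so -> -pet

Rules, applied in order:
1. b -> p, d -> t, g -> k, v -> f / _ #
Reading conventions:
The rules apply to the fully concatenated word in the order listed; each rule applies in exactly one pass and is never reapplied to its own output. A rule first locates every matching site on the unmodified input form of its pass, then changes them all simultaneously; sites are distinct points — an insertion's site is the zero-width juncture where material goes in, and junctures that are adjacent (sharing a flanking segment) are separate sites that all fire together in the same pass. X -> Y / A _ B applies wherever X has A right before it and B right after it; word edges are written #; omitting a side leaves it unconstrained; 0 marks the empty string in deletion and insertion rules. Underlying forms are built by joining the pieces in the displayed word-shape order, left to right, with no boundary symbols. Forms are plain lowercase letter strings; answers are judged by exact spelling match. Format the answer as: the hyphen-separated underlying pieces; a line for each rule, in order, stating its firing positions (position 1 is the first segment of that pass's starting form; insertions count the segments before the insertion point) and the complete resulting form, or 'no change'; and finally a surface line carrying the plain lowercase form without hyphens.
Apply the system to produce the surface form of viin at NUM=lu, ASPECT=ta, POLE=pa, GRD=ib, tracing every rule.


underlying: e-viin-pu-te-eg
1. b -> p, d -> t, g -> k, v -> f / _ #: fires at position(s) 11: eviinputeek
surface: eviinputeek


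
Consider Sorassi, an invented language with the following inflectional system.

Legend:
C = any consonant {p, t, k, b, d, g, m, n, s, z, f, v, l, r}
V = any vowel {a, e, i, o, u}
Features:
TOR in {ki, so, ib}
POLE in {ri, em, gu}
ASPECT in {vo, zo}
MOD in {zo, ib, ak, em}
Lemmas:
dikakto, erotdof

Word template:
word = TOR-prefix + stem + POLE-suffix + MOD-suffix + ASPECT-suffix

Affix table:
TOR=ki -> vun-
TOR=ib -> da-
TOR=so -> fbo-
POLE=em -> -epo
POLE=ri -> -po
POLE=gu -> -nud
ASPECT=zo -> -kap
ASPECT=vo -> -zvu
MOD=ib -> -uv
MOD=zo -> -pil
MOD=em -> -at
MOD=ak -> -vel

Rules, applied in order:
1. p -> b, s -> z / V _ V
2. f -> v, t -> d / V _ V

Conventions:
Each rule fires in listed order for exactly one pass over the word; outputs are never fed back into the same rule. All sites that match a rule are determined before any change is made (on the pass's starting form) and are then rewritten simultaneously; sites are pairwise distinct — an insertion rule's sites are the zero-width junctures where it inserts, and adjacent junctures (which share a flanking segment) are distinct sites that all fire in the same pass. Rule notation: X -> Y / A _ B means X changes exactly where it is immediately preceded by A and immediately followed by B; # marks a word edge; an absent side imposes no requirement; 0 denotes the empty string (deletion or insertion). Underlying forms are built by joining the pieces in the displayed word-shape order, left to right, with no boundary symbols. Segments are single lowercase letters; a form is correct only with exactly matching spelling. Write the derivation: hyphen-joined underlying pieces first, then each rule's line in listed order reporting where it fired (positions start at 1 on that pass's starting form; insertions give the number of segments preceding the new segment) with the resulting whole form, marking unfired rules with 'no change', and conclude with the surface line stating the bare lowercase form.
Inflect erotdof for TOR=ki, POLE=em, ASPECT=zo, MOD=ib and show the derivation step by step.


underlying: vun-erotdof-epo-uv-kap
1. p -> b, s -> z / V _ V: fires at position(s) 12: vunerotdofebouvkap
2. f -> v, t -> d / V _ V: fires at position(s) 10: vunerotdovebouvkap
surface: vunerotdovebouvkap


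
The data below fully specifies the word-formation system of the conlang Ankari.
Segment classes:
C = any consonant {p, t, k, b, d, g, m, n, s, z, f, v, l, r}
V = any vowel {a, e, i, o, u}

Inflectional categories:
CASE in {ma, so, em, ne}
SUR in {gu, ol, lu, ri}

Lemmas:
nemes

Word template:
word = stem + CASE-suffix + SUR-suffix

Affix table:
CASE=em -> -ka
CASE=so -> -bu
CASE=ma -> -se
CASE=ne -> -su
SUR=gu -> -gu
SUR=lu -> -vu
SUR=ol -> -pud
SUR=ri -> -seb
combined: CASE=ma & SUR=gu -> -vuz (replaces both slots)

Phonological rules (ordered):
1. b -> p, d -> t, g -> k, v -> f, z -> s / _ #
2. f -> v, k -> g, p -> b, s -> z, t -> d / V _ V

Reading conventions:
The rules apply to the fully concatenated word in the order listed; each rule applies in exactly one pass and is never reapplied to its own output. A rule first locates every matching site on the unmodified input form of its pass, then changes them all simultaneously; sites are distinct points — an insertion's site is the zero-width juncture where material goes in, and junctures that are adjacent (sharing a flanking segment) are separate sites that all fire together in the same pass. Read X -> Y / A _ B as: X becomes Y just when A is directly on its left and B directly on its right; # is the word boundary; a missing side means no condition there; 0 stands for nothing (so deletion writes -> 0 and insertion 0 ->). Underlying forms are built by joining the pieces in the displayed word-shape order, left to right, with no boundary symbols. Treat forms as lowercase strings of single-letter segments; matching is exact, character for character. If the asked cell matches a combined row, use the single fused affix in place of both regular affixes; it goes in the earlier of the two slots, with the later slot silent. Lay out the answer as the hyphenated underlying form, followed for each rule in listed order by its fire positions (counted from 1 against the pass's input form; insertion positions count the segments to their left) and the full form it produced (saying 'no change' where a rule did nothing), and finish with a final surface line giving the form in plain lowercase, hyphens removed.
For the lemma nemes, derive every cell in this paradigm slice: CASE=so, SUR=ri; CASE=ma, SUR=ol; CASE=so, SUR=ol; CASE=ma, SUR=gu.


cell CASE=so, SUR=ri:
underlying: nemes-bu-seb
1. b -> p, d -> t, g -> k, v -> f, z -> s / _ #: fires at position(s) 10: nemesbusep
2. f -> v, k -> g, p -> b, s -> z, t -> d / V _ V: fires at position(s) 8: nemesbuzep
surface: nemesbuzep

cell CASE=ma, SUR=ol:
underlying: nemes-se-pud
1. b -> p, d -> t, g -> k, v -> f, z -> s / _ #: fires at position(s) 10: nemesseput
2. f -> v, k -> g, p -> b, s -> z, t -> d / V _ V: fires at position(s) 8: nemessebut
surface: nemessebut

cell CASE=so, SUR=ol:
underlying: nemes-bu-pud
1. b -> p, d -> t, g -> k, v -> f, z -> s / _ #: fires at position(s) 10: nemesbuput
2. f -> v, k -> g, p -> b, s -> z, t -> d / V _ V: fires at position(s) 8: nemesbubut
surface: nemesbubut

cell CASE=ma, SUR=gu:
underlying: nemes-vuz
1. b -> p, d -> t, g -> k, v -> f, z -> s / _ #: fires at position(s) 8: nemesvus
2. f -> v, k -> g, p -> b, s -> z, t -> d / V _ V: no change
surface: nemesvus


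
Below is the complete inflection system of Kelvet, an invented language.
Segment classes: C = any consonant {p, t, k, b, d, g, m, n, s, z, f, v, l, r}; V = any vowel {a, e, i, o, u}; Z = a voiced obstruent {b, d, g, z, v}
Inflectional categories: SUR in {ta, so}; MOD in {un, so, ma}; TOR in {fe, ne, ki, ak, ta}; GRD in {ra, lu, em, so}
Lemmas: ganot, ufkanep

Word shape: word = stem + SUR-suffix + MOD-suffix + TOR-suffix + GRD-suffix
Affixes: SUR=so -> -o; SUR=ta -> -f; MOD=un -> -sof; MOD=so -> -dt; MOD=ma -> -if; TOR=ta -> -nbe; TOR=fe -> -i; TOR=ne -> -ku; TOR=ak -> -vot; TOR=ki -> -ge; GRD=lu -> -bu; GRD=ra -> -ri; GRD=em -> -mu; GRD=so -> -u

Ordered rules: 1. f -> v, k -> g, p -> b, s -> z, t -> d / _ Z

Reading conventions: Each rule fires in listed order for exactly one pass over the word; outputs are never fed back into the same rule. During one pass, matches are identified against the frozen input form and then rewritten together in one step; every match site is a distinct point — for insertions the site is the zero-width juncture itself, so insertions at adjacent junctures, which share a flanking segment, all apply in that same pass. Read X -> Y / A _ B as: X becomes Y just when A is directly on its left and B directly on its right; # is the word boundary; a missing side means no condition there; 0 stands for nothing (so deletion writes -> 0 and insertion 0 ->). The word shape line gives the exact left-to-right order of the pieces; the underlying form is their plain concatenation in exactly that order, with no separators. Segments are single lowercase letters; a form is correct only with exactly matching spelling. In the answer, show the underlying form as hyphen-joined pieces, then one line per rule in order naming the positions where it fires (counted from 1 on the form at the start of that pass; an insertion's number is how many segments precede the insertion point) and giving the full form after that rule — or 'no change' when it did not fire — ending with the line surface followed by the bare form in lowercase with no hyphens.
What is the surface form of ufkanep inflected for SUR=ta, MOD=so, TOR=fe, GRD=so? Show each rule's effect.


underlying: ufkanep-f-dt-i-u
1. f -> v, k -> g, p -> b, s -> z, t -> d / _ Z: fires at position(s) 8: ufkanepvdtiu
surface: ufkanepvdtiu


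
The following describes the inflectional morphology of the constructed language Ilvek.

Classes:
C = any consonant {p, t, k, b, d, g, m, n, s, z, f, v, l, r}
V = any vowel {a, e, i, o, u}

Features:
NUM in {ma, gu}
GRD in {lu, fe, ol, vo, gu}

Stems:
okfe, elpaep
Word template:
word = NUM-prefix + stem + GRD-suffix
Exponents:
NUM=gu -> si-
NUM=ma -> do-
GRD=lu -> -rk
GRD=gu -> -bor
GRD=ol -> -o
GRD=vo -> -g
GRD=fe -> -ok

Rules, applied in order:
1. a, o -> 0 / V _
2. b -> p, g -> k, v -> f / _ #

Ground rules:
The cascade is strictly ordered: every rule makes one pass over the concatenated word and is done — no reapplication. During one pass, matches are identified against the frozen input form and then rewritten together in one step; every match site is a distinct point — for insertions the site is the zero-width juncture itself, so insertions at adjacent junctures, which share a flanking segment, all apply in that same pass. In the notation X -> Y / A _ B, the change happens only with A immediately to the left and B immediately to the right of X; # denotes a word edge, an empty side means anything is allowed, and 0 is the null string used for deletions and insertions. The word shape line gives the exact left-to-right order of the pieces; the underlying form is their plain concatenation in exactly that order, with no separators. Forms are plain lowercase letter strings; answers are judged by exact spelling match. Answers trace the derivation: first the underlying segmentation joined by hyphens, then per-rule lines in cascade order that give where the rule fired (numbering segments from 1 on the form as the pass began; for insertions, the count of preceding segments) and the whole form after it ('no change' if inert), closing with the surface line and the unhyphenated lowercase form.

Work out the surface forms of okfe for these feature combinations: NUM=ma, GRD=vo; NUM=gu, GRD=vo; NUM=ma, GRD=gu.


cell NUM=ma, GRD=vo:
underlying: do-okfe-g
1. a, o -> 0 / V _: fires at position(s) 3: dokfeg
2. b -> p, g -> k, v -> f / _ #: fires at position(s) 6: dokfek
surface: dokfek

cell NUM=gu, GRD=vo:
underlying: si-okfe-g
1. a, o -> 0 / V _: fires at position(s) 3: sikfeg
2. b -> p, g -> k, v -> f / _ #: fires at position(s) 6: sikfek
surface: sikfek

cell NUM=ma, GRD=gu:
underlying: do-okfe-bor
1. a, o -> 0 / V _: fires at position(s) 3: dokfebor
2. b -> p, g -> k, v -> f / _ #: no change
surface: dokfebor


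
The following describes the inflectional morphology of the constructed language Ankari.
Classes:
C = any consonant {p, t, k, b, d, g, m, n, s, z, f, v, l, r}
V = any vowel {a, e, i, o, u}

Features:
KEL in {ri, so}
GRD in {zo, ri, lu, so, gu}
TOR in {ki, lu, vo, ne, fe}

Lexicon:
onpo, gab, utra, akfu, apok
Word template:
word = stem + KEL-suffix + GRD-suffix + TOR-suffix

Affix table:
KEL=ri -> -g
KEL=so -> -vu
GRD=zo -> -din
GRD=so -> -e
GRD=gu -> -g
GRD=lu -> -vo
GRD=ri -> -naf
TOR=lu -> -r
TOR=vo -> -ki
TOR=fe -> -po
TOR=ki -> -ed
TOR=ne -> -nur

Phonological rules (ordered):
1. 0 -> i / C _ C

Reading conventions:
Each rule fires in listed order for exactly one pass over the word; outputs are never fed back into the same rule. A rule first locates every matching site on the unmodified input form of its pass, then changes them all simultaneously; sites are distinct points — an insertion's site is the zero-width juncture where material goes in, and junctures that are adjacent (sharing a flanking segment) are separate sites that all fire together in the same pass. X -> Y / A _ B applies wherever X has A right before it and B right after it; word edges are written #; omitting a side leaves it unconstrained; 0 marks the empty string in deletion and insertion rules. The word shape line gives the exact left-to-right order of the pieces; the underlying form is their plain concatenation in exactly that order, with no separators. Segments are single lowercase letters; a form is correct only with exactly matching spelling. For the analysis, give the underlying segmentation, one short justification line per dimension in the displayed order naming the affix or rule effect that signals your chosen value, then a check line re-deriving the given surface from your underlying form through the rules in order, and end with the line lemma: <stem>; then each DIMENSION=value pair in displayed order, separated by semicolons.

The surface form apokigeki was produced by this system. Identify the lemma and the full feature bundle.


underlying: apok-g-e-ki
KEL=ri - signalled by the affix -g
GRD=so - signalled by the affix -e
TOR=vo - signalled by the affix -ki
check: apokgeki -> apokigeki
lemma: apok; KEL=ri; GRD=so; TOR=vo


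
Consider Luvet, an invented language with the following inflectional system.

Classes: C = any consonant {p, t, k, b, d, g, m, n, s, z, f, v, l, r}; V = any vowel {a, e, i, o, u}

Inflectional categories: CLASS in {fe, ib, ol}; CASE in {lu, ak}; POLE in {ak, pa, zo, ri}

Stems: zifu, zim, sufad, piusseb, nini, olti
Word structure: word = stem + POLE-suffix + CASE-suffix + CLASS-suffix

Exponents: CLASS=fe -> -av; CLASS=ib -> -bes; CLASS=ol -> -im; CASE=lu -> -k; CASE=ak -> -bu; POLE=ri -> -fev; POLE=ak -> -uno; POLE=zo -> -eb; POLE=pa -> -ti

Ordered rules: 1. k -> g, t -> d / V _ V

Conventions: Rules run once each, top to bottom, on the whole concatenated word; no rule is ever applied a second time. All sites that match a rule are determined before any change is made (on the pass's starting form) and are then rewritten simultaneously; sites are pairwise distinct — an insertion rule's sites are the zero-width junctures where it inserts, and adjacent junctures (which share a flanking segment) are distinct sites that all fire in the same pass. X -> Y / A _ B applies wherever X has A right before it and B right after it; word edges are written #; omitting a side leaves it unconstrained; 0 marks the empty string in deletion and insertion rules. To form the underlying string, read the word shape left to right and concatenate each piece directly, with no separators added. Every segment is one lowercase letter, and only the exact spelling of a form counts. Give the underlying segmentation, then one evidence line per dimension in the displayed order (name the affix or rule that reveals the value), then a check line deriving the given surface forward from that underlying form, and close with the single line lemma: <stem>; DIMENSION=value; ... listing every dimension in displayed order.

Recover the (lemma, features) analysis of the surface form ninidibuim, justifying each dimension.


underlying: nini-ti-bu-im
CLASS=ol - signalled by the affix -im
CASE=ak - signalled by the affix -bu
POLE=pa - signalled by the affix -ti
check: ninitibuim -> ninidibuim
lemma: nini; CLASS=ol; CASE=ak; POLE=pa


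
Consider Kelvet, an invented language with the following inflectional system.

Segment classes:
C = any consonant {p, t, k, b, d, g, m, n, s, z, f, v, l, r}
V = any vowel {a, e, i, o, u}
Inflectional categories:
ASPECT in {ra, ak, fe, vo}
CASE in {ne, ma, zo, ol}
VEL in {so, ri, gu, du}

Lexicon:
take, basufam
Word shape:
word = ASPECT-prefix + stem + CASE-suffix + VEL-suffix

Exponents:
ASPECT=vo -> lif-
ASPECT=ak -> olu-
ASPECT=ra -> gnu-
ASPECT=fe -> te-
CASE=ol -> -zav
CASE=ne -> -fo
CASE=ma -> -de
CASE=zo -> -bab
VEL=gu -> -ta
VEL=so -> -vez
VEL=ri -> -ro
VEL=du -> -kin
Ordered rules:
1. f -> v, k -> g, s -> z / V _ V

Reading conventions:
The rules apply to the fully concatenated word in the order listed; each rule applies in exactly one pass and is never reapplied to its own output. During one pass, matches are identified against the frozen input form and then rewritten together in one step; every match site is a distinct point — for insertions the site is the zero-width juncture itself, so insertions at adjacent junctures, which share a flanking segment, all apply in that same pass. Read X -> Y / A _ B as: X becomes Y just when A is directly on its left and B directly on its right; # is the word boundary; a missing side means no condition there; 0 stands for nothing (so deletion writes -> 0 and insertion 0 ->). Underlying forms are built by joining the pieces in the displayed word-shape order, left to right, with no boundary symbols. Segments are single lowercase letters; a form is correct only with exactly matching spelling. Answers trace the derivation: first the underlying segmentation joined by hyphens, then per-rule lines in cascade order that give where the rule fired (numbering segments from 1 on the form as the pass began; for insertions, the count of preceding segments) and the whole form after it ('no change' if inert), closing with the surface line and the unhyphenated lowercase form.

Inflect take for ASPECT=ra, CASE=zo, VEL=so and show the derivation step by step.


underlying: gnu-take-bab-vez
1. f -> v, k -> g, s -> z / V _ V: fires at position(s) 6: gnutagebabvez
surface: gnutagebabvez


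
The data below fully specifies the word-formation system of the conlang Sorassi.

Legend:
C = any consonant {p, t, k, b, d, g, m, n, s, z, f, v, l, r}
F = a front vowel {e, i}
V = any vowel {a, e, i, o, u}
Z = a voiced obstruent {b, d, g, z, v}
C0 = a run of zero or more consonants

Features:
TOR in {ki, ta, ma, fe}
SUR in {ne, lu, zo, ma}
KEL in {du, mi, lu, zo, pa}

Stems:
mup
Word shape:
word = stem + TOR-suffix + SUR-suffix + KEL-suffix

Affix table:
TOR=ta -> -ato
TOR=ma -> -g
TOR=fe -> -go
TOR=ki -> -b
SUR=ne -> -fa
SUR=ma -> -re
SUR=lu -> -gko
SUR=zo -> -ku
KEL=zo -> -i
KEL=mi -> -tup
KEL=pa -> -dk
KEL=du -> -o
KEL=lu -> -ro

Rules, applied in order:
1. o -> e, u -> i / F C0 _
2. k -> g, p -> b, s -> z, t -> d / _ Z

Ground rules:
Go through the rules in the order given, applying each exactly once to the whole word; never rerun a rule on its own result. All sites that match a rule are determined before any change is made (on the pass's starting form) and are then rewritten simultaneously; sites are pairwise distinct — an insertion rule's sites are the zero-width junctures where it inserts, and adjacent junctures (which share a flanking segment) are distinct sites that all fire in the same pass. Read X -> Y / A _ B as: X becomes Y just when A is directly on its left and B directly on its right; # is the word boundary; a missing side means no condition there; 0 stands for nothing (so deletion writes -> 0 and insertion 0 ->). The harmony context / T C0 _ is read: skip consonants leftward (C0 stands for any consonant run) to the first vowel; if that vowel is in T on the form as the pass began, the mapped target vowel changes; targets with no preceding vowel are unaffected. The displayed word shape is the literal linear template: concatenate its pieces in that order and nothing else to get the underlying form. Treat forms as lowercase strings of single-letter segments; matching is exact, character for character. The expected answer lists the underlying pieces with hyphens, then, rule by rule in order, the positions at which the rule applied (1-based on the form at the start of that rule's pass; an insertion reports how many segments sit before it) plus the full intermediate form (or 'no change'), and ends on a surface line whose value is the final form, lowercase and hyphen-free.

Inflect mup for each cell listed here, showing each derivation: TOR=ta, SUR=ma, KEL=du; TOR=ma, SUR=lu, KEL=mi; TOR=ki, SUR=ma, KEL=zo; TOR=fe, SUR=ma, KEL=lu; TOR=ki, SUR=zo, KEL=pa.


cell TOR=ta, SUR=ma, KEL=du:
underlying: mup-ato-re-o
1. o -> e, u -> i / F C0 _: fires at position(s) 9: mupatoree
2. k -> g, p -> b, s -> z, t -> d / _ Z: no change
surface: mupatoree

cell TOR=ma, SUR=lu, KEL=mi:
underlying: mup-g-gko-tup
1. o -> e, u -> i / F C0 _: no change
2. k -> g, p -> b, s -> z, t -> d / _ Z: fires at position(s) 3: mubggkotup
surface: mubggkotup

cell TOR=ki, SUR=ma, KEL=zo:
underlying: mup-b-re-i
1. o -> e, u -> i / F C0 _: no change
2. k -> g, p -> b, s -> z, t -> d / _ Z: fires at position(s) 3: mubbrei
surface: mubbrei

cell TOR=fe, SUR=ma, KEL=lu:
underlying: mup-go-re-ro
1. o -> e, u -> i / F C0 _: fires at position(s) 9: mupgorere
2. k -> g, p -> b, s -> z, t -> d / _ Z: fires at position(s) 3: mubgorere
surface: mubgorere

cell TOR=ki, SUR=zo, KEL=pa:
underlying: mup-b-ku-dk
1. o -> e, u -> i / F C0 _: no change
2. k -> g, p -> b, s -> z, t -> d / _ Z: fires at position(s) 3: mubbkudk
surface: mubbkudk


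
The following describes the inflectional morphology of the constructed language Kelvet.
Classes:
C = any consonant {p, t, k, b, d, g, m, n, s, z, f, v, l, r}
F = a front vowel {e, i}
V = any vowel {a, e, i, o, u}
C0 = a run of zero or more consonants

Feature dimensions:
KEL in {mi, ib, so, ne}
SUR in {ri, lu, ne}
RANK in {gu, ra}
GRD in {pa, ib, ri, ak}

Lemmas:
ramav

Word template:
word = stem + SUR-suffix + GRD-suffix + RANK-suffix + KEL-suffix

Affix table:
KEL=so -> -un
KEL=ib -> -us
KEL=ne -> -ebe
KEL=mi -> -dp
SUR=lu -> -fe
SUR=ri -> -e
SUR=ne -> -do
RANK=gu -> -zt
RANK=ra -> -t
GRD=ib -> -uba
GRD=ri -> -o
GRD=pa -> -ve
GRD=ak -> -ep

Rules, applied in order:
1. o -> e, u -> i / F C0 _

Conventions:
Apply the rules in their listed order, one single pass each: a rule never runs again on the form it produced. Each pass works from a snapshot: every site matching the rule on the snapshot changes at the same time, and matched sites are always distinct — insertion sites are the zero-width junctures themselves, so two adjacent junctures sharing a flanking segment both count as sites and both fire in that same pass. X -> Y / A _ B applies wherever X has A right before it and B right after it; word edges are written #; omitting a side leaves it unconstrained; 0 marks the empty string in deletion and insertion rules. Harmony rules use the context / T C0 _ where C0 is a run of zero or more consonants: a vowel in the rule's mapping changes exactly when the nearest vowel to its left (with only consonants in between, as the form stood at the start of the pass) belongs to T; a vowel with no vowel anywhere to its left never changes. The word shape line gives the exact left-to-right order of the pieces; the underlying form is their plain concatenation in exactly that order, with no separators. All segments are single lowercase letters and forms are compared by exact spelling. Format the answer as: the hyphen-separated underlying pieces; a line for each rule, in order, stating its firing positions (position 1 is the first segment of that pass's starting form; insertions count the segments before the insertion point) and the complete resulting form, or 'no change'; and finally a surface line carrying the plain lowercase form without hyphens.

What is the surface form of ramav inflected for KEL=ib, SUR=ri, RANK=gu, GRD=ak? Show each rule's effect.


underlying: ramav-e-ep-zt-us
1. o -> e, u -> i / F C0 _: fires at position(s) 11: ramaveepztis
surface: ramaveepztis


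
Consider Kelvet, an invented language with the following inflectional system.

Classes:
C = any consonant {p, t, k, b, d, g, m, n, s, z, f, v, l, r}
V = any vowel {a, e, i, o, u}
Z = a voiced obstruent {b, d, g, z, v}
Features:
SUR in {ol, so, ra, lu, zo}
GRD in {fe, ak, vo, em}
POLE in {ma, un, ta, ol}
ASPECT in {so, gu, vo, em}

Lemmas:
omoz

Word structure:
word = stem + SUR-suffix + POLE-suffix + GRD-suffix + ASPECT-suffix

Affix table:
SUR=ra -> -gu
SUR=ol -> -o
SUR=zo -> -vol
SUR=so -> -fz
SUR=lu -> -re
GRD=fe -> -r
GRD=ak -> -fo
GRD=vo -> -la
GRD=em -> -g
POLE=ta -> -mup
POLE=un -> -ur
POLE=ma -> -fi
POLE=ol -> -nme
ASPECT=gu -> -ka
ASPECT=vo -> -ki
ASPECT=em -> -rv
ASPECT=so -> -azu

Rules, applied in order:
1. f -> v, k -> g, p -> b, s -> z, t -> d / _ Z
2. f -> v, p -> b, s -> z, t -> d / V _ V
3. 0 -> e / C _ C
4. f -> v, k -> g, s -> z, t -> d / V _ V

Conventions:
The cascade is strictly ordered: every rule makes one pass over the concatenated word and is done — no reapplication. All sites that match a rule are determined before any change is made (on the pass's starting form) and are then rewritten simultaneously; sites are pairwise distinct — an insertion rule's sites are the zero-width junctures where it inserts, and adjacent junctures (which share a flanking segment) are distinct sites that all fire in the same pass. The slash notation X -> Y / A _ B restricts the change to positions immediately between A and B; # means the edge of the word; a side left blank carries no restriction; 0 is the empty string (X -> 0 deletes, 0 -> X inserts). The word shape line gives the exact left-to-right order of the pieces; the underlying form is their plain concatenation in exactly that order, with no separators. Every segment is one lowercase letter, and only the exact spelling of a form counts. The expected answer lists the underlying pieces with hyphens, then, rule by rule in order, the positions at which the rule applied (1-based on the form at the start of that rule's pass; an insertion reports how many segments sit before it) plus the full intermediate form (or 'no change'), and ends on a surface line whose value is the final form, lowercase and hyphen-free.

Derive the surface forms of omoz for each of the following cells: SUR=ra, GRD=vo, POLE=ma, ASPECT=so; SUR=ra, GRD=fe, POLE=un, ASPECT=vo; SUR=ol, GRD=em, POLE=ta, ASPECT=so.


cell SUR=ra, GRD=vo, POLE=ma, ASPECT=so:
underlying: omoz-gu-fi-la-azu
1. f -> v, k -> g, p -> b, s -> z, t -> d / _ Z: no change
2. f -> v, p -> b, s -> z, t -> d / V _ V: fires at position(s) 7: omozguvilaazu
3. 0 -> e / C _ C: inserts after position(s) 4: omozeguvilaazu
4. f -> v, k -> g, s -> z, t -> d / V _ V: no change
surface: omozeguvilaazu

cell SUR=ra, GRD=fe, POLE=un, ASPECT=vo:
underlying: omoz-gu-ur-r-ki
1. f -> v, k -> g, p -> b, s -> z, t -> d / _ Z: no change
2. f -> v, p -> b, s -> z, t -> d / V _ V: no change
3. 0 -> e / C _ C: inserts after position(s) 4, 8, 9: omozeguurereki
4. f -> v, k -> g, s -> z, t -> d / V _ V: fires at position(s) 13: omozeguureregi
surface: omozeguureregi

cell SUR=ol, GRD=em, POLE=ta, ASPECT=so:
underlying: omoz-o-mup-g-azu
1. f -> v, k -> g, p -> b, s -> z, t -> d / _ Z: fires at position(s) 8: omozomubgazu
2. f -> v, p -> b, s -> z, t -> d / V _ V: no change
3. 0 -> e / C _ C: inserts after position(s) 8: omozomubegazu
4. f -> v, k -> g, s -> z, t -> d / V _ V: no change
surface: omozomubegazu


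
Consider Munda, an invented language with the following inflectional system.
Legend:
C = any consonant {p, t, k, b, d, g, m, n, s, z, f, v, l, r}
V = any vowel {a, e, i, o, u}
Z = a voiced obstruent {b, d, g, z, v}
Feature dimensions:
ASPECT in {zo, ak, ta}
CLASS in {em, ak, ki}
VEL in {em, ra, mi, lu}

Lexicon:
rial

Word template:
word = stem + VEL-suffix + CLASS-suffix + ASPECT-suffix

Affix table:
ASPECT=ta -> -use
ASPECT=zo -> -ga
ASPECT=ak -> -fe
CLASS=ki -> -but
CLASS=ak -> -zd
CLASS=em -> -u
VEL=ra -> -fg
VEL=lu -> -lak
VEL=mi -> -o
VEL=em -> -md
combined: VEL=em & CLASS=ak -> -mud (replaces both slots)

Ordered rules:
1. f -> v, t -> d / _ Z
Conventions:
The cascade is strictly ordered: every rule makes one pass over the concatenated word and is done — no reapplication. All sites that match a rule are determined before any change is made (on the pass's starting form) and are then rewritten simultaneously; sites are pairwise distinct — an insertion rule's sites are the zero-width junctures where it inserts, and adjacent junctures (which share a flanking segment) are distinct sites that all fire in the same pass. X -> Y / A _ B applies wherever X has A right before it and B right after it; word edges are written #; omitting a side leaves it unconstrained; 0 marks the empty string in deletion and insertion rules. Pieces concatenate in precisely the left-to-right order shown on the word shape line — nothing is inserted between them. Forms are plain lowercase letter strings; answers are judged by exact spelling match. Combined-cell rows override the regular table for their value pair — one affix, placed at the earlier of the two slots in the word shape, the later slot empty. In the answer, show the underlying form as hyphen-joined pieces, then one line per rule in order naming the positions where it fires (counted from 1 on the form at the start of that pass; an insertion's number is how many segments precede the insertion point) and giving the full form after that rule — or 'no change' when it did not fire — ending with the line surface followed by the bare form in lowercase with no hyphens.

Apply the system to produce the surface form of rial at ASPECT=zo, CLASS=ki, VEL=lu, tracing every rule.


underlying: rial-lak-but-ga
1. f -> v, t -> d / _ Z: fires at position(s) 10: riallakbudga
surface: riallakbudga


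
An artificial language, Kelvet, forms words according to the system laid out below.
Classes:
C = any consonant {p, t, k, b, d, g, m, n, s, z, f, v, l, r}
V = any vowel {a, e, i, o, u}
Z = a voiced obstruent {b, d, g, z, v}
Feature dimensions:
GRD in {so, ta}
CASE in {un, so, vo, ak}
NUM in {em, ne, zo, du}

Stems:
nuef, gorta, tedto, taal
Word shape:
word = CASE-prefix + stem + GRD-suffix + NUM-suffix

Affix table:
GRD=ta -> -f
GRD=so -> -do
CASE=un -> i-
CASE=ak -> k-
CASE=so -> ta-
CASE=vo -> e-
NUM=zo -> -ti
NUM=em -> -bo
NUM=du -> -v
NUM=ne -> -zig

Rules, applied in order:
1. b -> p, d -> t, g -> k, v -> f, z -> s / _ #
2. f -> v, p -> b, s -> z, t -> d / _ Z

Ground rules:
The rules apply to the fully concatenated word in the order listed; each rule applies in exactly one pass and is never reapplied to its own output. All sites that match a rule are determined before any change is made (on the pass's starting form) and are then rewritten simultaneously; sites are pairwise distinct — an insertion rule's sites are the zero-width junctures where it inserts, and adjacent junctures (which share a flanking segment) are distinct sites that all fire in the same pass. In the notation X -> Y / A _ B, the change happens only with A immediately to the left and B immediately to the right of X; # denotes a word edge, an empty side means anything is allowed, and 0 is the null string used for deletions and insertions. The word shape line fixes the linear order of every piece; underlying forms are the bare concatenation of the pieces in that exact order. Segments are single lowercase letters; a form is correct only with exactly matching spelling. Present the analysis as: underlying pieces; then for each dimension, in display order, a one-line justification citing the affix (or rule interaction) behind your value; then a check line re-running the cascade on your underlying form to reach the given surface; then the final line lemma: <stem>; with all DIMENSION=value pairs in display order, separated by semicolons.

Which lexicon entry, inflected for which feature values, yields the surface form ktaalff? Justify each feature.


underlying: k-taal-f-v
GRD=ta - signalled by the affix -f
CASE=ak - signalled by the affix k-
NUM=du - signalled by the affix -v
check: ktaalfv -> ktaalff -> ktaalff
lemma: taal; GRD=ta; CASE=ak; NUM=du


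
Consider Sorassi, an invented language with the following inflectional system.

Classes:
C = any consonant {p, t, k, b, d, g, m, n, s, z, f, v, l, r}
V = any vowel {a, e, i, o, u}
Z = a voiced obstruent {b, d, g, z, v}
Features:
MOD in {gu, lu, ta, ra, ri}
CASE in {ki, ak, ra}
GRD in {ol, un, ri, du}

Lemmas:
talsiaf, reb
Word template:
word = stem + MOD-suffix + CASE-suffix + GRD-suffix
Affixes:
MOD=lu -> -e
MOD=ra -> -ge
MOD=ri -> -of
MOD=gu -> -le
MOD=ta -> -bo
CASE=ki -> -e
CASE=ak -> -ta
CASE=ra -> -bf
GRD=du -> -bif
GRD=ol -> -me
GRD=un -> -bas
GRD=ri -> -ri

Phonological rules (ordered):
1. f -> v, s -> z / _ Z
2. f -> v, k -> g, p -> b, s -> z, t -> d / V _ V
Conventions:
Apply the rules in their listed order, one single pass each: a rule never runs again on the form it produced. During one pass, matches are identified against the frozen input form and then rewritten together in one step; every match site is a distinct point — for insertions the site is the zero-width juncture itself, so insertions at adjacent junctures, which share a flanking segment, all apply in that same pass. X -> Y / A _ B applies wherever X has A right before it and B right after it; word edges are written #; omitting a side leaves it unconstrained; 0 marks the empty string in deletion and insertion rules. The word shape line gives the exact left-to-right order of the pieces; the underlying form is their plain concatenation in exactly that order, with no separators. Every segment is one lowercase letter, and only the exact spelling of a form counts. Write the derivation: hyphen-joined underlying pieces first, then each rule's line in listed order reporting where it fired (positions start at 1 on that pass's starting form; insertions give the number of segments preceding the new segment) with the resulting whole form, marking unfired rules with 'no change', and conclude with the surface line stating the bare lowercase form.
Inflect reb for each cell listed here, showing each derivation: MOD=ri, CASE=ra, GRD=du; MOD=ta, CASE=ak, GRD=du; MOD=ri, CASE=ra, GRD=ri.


cell MOD=ri, CASE=ra, GRD=du:
underlying: reb-of-bf-bif
1. f -> v, s -> z / _ Z: fires at position(s) 5, 7: rebovbvbif
2. f -> v, k -> g, p -> b, s -> z, t -> d / V _ V: no change
surface: rebovbvbif

cell MOD=ta, CASE=ak, GRD=du:
underlying: reb-bo-ta-bif
1. f -> v, s -> z / _ Z: no change
2. f -> v, k -> g, p -> b, s -> z, t -> d / V _ V: fires at position(s) 6: rebbodabif
surface: rebbodabif

cell MOD=ri, CASE=ra, GRD=ri:
underlying: reb-of-bf-ri
1. f -> v, s -> z / _ Z: fires at position(s) 5: rebovbfri
2. f -> v, k -> g, p -> b, s -> z, t -> d / V _ V: no change
surface: rebovbfri


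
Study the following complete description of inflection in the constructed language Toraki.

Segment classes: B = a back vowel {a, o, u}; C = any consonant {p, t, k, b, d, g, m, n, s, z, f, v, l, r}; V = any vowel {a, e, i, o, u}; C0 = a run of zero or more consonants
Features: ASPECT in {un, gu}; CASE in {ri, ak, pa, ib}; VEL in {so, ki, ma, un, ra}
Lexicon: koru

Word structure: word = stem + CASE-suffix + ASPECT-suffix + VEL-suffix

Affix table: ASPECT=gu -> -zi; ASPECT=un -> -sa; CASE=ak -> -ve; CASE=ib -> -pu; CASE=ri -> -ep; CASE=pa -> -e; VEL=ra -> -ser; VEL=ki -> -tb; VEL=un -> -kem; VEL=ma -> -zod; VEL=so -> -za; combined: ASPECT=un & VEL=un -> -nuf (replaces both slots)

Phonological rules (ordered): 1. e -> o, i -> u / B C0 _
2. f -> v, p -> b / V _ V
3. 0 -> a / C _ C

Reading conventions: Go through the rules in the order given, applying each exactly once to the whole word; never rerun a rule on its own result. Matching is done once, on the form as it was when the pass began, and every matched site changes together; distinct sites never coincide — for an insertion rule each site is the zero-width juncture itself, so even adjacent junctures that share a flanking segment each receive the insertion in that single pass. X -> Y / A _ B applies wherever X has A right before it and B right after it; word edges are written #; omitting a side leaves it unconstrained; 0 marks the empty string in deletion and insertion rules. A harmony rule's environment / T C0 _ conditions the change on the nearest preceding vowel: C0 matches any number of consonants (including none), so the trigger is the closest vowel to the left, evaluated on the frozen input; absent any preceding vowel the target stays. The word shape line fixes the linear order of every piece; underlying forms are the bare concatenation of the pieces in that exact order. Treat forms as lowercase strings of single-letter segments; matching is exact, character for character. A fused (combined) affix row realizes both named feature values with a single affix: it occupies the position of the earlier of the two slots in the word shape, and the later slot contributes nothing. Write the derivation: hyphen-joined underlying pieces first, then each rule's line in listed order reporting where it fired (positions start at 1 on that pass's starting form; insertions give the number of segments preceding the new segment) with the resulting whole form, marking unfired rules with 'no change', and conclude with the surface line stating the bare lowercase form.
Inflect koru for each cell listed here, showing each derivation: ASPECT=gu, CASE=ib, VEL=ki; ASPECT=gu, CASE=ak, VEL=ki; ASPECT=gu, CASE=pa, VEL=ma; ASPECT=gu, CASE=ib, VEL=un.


cell ASPECT=gu, CASE=ib, VEL=ki:
underlying: koru-pu-zi-tb
1. e -> o, i -> u / B C0 _: fires at position(s) 8: korupuzutb
2. f -> v, p -> b / V _ V: fires at position(s) 5: korubuzutb
3. 0 -> a / C _ C: inserts after position(s) 9: korubuzutab
surface: korubuzutab

cell ASPECT=gu, CASE=ak, VEL=ki:
underlying: koru-ve-zi-tb
1. e -> o, i -> u / B C0 _: fires at position(s) 6: koruvozitb
2. f -> v, p -> b / V _ V: no change
3. 0 -> a / C _ C: inserts after position(s) 9: koruvozitab
surface: koruvozitab

cell ASPECT=gu, CASE=pa, VEL=ma:
underlying: koru-e-zi-zod
1. e -> o, i -> u / B C0 _: fires at position(s) 5: koruozizod
2. f -> v, p -> b / V _ V: no change
3. 0 -> a / C _ C: no change
surface: koruozizod

cell ASPECT=gu, CASE=ib, VEL=un:
underlying: koru-pu-zi-kem
1. e -> o, i -> u / B C0 _: fires at position(s) 8: korupuzukem
2. f -> v, p -> b / V _ V: fires at position(s) 5: korubuzukem
3. 0 -> a / C _ C: no change
surface: korubuzukem


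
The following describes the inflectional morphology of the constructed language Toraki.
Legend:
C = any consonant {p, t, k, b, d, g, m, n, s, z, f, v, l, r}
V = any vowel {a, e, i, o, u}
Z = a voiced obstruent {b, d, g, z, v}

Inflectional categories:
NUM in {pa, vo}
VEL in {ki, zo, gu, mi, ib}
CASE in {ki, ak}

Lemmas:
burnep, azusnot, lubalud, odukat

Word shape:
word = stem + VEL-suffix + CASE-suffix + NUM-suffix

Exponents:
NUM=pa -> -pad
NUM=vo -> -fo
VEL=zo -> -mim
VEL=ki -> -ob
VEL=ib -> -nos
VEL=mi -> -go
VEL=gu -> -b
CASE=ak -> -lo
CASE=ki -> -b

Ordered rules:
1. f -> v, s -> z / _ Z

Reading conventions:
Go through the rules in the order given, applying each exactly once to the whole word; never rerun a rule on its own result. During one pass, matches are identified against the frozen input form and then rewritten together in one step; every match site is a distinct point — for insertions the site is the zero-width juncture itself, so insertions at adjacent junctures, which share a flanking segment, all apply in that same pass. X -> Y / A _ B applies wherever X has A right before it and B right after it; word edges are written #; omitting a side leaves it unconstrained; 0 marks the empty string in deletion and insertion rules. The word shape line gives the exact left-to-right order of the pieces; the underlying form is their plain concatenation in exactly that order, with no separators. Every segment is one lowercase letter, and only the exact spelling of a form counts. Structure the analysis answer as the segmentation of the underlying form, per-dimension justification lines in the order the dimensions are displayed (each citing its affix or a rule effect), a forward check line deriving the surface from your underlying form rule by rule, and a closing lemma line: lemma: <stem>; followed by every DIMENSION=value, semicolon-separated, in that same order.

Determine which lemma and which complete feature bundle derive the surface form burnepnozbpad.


underlying: burnep-nos-b-pad
NUM=pa - signalled by the affix -pad
VEL=ib - signalled by the affix -nos
CASE=ki - signalled by the affix -b
check: burnepnosbpad -> burnepnozbpad
lemma: burnep; NUM=pa; VEL=ib; CASE=ki
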